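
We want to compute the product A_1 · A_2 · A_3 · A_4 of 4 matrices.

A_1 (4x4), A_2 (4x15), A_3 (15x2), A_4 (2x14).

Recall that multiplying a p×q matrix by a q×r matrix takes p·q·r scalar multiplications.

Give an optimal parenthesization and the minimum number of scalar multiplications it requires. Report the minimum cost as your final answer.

Adjacent pairs: A_1A_2 = 4·4·15 = 240; A_2A_3 = 4·15·2 = 120; A_3A_4 = 15·2·14 = 420.
Length 3: A_1..A_3: k=1: 0+120+4·4·2=152; k=2: 240+0+4·15·2=360 → min 152 | A_2..A_4: k=2: 0+420+4·15·14=1260; k=3: 120+0+4·2·14=232 → min 232.
Length 4: A_1..A_4: k=1: 0+232+4·4·14=456; k=2: 240+420+4·15·14=1500; k=3: 152+0+4·2·14=264 → min 264.
Optimal parenthesization: ((A_1 · (A_2 · A_3)) · A_4) with cost 264.

264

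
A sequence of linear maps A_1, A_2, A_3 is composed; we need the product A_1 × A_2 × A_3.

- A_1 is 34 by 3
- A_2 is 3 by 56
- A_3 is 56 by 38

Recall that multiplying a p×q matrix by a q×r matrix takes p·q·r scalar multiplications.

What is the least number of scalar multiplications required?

Order (A_1 × (A_2 × A_3)): (A_2 × A_3): 3×56 by 56×38 → 3×38, cost 3·56·38 = 6384; (A_1 × (A_2 × A_3)): 34×3 by 3×38 → 34×38, cost 34·3·38 = 3876; cumulative 10260. Total 10260.
Order ((A_1 × A_2) × A_3): (A_1 × A_2): 34×3 by 3×56 → 34×56, cost 34·3·56 = 5712; ((A_1 × A_2) × A_3): 34×56 by 56×38 → 34×38, cost 34·56·38 = 72352; cumulative 78064. Total 78064.
Minimum: 10260.

10260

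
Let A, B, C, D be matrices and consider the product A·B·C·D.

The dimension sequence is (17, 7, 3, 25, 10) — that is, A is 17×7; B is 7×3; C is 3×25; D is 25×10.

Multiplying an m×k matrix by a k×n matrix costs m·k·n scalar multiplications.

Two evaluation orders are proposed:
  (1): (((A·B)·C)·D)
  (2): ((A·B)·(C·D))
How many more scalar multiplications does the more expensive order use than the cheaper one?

Order (1) = (((A·B)·C)·D): (A·B): 17×7 by 7×3 → 17×3, cost 17·7·3 = 357; ((A·B)·C): 17×3 by 3×25 → 17×25, cost 17·3·25 = 1275; cumulative 1632; (((A·B)·C)·D): 17×25 by 25×10 → 17×10, cost 17·25·10 = 4250; cumulative 5882. Total 5882.
Order (2) = ((A·B)·(C·D)): (A·B): 17×7 by 7×3 → 17×3, cost 17·7·3 = 357; (C·D): 3×25 by 25×10 → 3×10, cost 3·25·10 = 750; ((A·B)·(C·D)): 17×3 by 3×10 → 17×10, cost 17·3·10 = 510; cumulative 1617. Total 1617.
Difference: |5882 − 1617| = 4265.

4265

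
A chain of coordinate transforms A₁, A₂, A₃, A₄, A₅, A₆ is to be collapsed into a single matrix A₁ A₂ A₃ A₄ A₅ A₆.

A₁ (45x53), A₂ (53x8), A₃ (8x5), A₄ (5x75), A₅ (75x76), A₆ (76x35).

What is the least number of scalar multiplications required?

63720

Adjacent pairs: A₁A₂ = 45·53·8 = 19080; A₂A₃ = 53·8·5 = 2120; A₃A₄ = 8·5·75 = 3000; A₄A₅ = 5·75·76 = 28500; A₅A₆ = 75·76·35 = 199500.
Length 3: A₁..A₃: k=1: 0+2120+45·53·5=14045; k=2: 19080+0+45·8·5=20880 → min 14045 | A₂..A₄: k=2: 0+3000+53·8·75=34800; k=3: 2120+0+53·5·75=21995 → min 21995 | A₃..A₅: k=3: 0+28500+8·5·76=31540; k=4: 3000+0+8·75·76=48600 → min 31540 | A₄..A₆: k=4: 0+199500+5·75·35=212625; k=5: 28500+0+5·76·35=41800 → min 41800.
Length 4: A₁..A₄: k=1: 0+21995+45·53·75=200870; k=2: 19080+3000+45·8·75=49080; k=3: 14045+0+45·5·75=30920 → min 30920 | A₂..A₅: k=2: 0+31540+53·8·76=63764; k=3: 2120+28500+53·5·76=50760; k=4: 21995+0+53·75·76=324095 → min 50760 | A₃..A₆: k=3: 0+41800+8·5·35=43200; k=4: 3000+199500+8·75·35=223500; k=5: 31540+0+8·76·35=52820 → min 43200.
Length 5: A₁..A₅: k=1: 0+50760+45·53·76=232020; k=2: 19080+31540+45·8·76=77980; k=3: 14045+28500+45·5·76=59645; k=4: 30920+0+45·75·76=287420 → min 59645 | A₂..A₆: k=2: 0+43200+53·8·35=58040; k=3: 2120+41800+53·5·35=53195; k=4: 21995+199500+53·75·35=360620; k=5: 50760+0+53·76·35=191740 → min 53195.
Length 6: A₁..A₆: k=1: 0+53195+45·53·35=136670; k=2: 19080+43200+45·8·35=74880; k=3: 14045+41800+45·5·35=63720; k=4: 30920+199500+45·75·35=348545; k=5: 59645+0+45·76·35=179345 → min 63720.
Optimal order: ((A₁ (A₂ A₃)) ((A₄ A₅) A₆)) with cost 63720.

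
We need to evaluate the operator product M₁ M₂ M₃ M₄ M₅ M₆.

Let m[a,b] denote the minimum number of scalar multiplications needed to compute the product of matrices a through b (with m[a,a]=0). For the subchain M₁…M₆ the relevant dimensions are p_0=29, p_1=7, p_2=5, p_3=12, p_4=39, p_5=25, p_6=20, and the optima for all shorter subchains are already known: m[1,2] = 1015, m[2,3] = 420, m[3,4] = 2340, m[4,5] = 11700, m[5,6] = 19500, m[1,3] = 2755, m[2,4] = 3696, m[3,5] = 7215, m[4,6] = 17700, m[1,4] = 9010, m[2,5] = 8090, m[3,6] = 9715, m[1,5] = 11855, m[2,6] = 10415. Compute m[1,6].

m[1,6] = min over k∈[1,5] of m[1,k]+m[k+1,6]+p_{0}·p_k·p_{6}.
k=1: 0 + 10415 + 29·7·20 = 14475; k=2: 1015 + 9715 + 29·5·20 = 13630; k=3: 2755 + 17700 + 29·12·20 = 27415; k=4: 9010 + 19500 + 29·39·20 = 51130; k=5: 11855 + 0 + 29·25·20 = 26355.
Minimum: 13630 at k=2.

13630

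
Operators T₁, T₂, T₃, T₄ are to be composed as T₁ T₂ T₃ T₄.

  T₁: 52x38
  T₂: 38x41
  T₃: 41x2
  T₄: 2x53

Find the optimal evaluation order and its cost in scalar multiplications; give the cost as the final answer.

Adjacent pairs: T₁T₂ = 52·38·41 = 81016; T₂T₃ = 38·41·2 = 3116; T₃T₄ = 41·2·53 = 4346.
Length 3: T₁..T₃: k=1: 0+3116+52·38·2=7068; k=2: 81016+0+52·41·2=85280 → min 7068 | T₂..T₄: k=2: 0+4346+38·41·53=86920; k=3: 3116+0+38·2·53=7144 → min 7144.
Length 4: T₁..T₄: k=1: 0+7144+52·38·53=111872; k=2: 81016+4346+52·41·53=198358; k=3: 7068+0+52·2·53=12580 → min 12580.
Optimal parenthesization: ((T₁ (T₂ T₃)) T₄) with cost 12580.

12580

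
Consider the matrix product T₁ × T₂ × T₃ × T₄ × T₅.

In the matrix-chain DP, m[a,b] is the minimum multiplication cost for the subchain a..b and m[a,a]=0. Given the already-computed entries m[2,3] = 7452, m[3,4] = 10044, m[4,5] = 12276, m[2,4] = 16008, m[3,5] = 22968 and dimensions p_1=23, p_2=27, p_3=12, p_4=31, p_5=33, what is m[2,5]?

28836

m[2,5] = min over k∈[2,4] of m[2,k]+m[k+1,5]+p_{1}·p_k·p_{5}.
k=2: 0 + 22968 + 23·27·33 = 43461; k=3: 7452 + 12276 + 23·12·33 = 28836; k=4: 16008 + 0 + 23·31·33 = 39537.
Minimum: 28836 at k=3.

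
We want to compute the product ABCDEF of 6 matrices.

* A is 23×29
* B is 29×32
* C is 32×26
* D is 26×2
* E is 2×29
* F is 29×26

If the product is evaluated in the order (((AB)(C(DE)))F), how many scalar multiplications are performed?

85666

(AB): 23×29 by 29×32 → 23×32, cost 23·29·32 = 21344
(DE): 26×2 by 2×29 → 26×29, cost 26·2·29 = 1508
(C(DE)): 32×26 by 26×29 → 32×29, cost 32·26·29 = 24128; cumulative 25636
((AB)(C(DE))): 23×32 by 32×29 → 23×29, cost 23·32·29 = 21344; cumulative 68324
(((AB)(C(DE)))F): 23×29 by 29×26 → 23×26, cost 23·29·26 = 17342; cumulative 85666
Total: 85666 scalar multiplications.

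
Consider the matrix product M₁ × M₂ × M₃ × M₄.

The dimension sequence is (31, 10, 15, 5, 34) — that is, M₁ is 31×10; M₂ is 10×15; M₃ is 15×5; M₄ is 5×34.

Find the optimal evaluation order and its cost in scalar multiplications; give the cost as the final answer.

7570

Adjacent pairs: M₁M₂ = 31·10·15 = 4650; M₂M₃ = 10·15·5 = 750; M₃M₄ = 15·5·34 = 2550.
Length 3: M₁..M₃: k=1: 0+750+31·10·5=2300; k=2: 4650+0+31·15·5=6975 → min 2300 | M₂..M₄: k=2: 0+2550+10·15·34=7650; k=3: 750+0+10·5·34=2450 → min 2450.
Length 4: M₁..M₄: k=1: 0+2450+31·10·34=12990; k=2: 4650+2550+31·15·34=23010; k=3: 2300+0+31·5·34=7570 → min 7570.
Optimal parenthesization: ((M₁ × (M₂ × M₃)) × M₄) with cost 7570.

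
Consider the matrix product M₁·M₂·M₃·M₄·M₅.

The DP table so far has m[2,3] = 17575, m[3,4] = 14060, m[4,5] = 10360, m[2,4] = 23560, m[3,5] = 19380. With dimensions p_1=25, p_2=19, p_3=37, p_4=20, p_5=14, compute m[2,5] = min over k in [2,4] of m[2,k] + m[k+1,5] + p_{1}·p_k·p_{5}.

m[2,5] = min over k∈[2,4] of m[2,k]+m[k+1,5]+p_{1}·p_k·p_{5}.
k=2: 0 + 19380 + 25·19·14 = 26030; k=3: 17575 + 10360 + 25·37·14 = 40885; k=4: 23560 + 0 + 25·20·14 = 30560.
Minimum: 26030 at k=2.

26030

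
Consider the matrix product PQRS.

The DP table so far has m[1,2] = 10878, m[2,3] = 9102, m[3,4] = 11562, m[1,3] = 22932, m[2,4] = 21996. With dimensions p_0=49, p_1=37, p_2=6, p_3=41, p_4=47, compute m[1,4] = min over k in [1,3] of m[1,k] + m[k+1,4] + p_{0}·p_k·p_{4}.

m[1,4] = min over k∈[1,3] of m[1,k]+m[k+1,4]+p_{0}·p_k·p_{4}.
k=1: 0 + 21996 + 49·37·47 = 107207; k=2: 10878 + 11562 + 49·6·47 = 36258; k=3: 22932 + 0 + 49·41·47 = 117355.
Minimum: 36258 at k=2.

36258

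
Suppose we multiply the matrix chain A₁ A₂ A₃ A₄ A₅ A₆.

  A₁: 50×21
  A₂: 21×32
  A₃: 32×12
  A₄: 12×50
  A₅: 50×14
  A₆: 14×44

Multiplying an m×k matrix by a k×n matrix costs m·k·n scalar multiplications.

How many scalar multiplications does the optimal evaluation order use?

Adjacent pairs: A₁A₂ = 50·21·32 = 33600; A₂A₃ = 21·32·12 = 8064; A₃A₄ = 32·12·50 = 19200; A₄A₅ = 12·50·14 = 8400; A₅A₆ = 50·14·44 = 30800.
Length 3: A₁..A₃: k=1: 0+8064+50·21·12=20664; k=2: 33600+0+50·32·12=52800 → min 20664 | A₂..A₄: k=2: 0+19200+21·32·50=52800; k=3: 8064+0+21·12·50=20664 → min 20664 | A₃..A₅: k=3: 0+8400+32·12·14=13776; k=4: 19200+0+32·50·14=41600 → min 13776 | A₄..A₆: k=4: 0+30800+12·50·44=57200; k=5: 8400+0+12·14·44=15792 → min 15792.
Length 4: A₁..A₄: k=1: 0+20664+50·21·50=73164; k=2: 33600+19200+50·32·50=132800; k=3: 20664+0+50·12·50=50664 → min 50664 | A₂..A₅: k=2: 0+13776+21·32·14=23184; k=3: 8064+8400+21·12·14=19992; k=4: 20664+0+21·50·14=35364 → min 19992 | A₃..A₆: k=3: 0+15792+32·12·44=32688; k=4: 19200+30800+32·50·44=120400; k=5: 13776+0+32·14·44=33488 → min 32688.
Length 5: A₁..A₅: k=1: 0+19992+50·21·14=34692; k=2: 33600+13776+50·32·14=69776; k=3: 20664+8400+50·12·14=37464; k=4: 50664+0+50·50·14=85664 → min 34692 | A₂..A₆: k=2: 0+32688+21·32·44=62256; k=3: 8064+15792+21·12·44=34944; k=4: 20664+30800+21·50·44=97664; k=5: 19992+0+21·14·44=32928 → min 32928.
Length 6: A₁..A₆: k=1: 0+32928+50·21·44=79128; k=2: 33600+32688+50·32·44=136688; k=3: 20664+15792+50·12·44=62856; k=4: 50664+30800+50·50·44=191464; k=5: 34692+0+50·14·44=65492 → min 62856.
Optimal order: ((A₁ (A₂ A₃)) ((A₄ A₅) A₆)) with cost 62856.

62856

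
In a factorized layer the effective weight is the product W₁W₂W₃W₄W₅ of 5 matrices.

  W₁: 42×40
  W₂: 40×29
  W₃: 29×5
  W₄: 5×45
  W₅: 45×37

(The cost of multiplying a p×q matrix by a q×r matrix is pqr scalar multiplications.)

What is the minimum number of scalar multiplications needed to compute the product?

30295

Adjacent pairs: W₁W₂ = 42·40·29 = 48720; W₂W₃ = 40·29·5 = 5800; W₃W₄ = 29·5·45 = 6525; W₄W₅ = 5·45·37 = 8325.
Length 3: W₁..W₃: k=1: 0+5800+42·40·5=14200; k=2: 48720+0+42·29·5=54810 → min 14200 | W₂..W₄: k=2: 0+6525+40·29·45=58725; k=3: 5800+0+40·5·45=14800 → min 14800 | W₃..W₅: k=3: 0+8325+29·5·37=13690; k=4: 6525+0+29·45·37=54810 → min 13690.
Length 4: W₁..W₄: k=1: 0+14800+42·40·45=90400; k=2: 48720+6525+42·29·45=110055; k=3: 14200+0+42·5·45=23650 → min 23650 | W₂..W₅: k=2: 0+13690+40·29·37=56610; k=3: 5800+8325+40·5·37=21525; k=4: 14800+0+40·45·37=81400 → min 21525.
Length 5: W₁..W₅: k=1: 0+21525+42·40·37=83685; k=2: 48720+13690+42·29·37=107476; k=3: 14200+8325+42·5·37=30295; k=4: 23650+0+42·45·37=93580 → min 30295.
Optimal order: ((W₁(W₂W₃))(W₄W₅)) with cost 30295.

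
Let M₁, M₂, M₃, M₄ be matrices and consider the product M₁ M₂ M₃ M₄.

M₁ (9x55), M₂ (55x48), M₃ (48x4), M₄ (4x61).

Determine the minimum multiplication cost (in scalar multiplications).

Adjacent pairs: M₁M₂ = 9·55·48 = 23760; M₂M₃ = 55·48·4 = 10560; M₃M₄ = 48·4·61 = 11712.
Length 3: M₁..M₃: k=1: 0+10560+9·55·4=12540; k=2: 23760+0+9·48·4=25488 → min 12540 | M₂..M₄: k=2: 0+11712+55·48·61=172752; k=3: 10560+0+55·4·61=23980 → min 23980.
Length 4: M₁..M₄: k=1: 0+23980+9·55·61=54175; k=2: 23760+11712+9·48·61=61824; k=3: 12540+0+9·4·61=14736 → min 14736.
Optimal order: ((M₁ (M₂ M₃)) M₄) with cost 14736.

14736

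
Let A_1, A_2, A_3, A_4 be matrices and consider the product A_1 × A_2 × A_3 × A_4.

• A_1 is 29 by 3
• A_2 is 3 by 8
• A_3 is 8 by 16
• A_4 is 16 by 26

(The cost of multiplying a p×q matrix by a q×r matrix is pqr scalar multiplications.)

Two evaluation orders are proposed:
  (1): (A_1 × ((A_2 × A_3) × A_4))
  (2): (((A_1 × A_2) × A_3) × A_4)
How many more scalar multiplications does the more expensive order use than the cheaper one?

Order (1) = (A_1 × ((A_2 × A_3) × A_4)): (A_2 × A_3): 3×8 by 8×16 → 3×16, cost 3·8·16 = 384; ((A_2 × A_3) × A_4): 3×16 by 16×26 → 3×26, cost 3·16·26 = 1248; cumulative 1632; (A_1 × ((A_2 × A_3) × A_4)): 29×3 by 3×26 → 29×26, cost 29·3·26 = 2262; cumulative 3894. Total 3894.
Order (2) = (((A_1 × A_2) × A_3) × A_4): (A_1 × A_2): 29×3 by 3×8 → 29×8, cost 29·3·8 = 696; ((A_1 × A_2) × A_3): 29×8 by 8×16 → 29×16, cost 29·8·16 = 3712; cumulative 4408; (((A_1 × A_2) × A_3) × A_4): 29×16 by 16×26 → 29×26, cost 29·16·26 = 12064; cumulative 16472. Total 16472.
Difference: |3894 − 16472| = 12578.

12578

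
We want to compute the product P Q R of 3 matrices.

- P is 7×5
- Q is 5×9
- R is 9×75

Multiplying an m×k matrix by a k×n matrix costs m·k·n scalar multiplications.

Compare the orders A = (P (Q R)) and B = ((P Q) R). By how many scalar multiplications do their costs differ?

960

Order A = (P (Q R)): (Q R): 5×9 by 9×75 → 5×75, cost 5·9·75 = 3375; (P (Q R)): 7×5 by 5×75 → 7×75, cost 7·5·75 = 2625; cumulative 6000. Total 6000.
Order B = ((P Q) R): (P Q): 7×5 by 5×9 → 7×9, cost 7·5·9 = 315; ((P Q) R): 7×9 by 9×75 → 7×75, cost 7·9·75 = 4725; cumulative 5040. Total 5040.
Difference: |6000 − 5040| = 960.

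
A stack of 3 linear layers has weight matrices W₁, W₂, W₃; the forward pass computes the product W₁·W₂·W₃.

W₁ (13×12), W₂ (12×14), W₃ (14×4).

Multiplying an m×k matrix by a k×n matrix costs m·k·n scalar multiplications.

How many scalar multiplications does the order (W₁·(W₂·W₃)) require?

1296

(W₂·W₃): 12×14 by 14×4 → 12×4, cost 12·14·4 = 672
(W₁·(W₂·W₃)): 13×12 by 12×4 → 13×4, cost 13·12·4 = 624; cumulative 1296
Total: 1296 scalar multiplications.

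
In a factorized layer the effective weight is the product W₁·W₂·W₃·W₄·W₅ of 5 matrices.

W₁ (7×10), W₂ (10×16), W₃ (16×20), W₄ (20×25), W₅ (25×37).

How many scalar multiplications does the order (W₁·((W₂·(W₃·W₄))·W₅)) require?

(W₃·W₄): 16×20 by 20×25 → 16×25, cost 16·20·25 = 8000
(W₂·(W₃·W₄)): 10×16 by 16×25 → 10×25, cost 10·16·25 = 4000; cumulative 12000
((W₂·(W₃·W₄))·W₅): 10×25 by 25×37 → 10×37, cost 10·25·37 = 9250; cumulative 21250
(W₁·((W₂·(W₃·W₄))·W₅)): 7×10 by 10×37 → 7×37, cost 7·10·37 = 2590; cumulative 23840
Total: 23840 scalar multiplications.

23840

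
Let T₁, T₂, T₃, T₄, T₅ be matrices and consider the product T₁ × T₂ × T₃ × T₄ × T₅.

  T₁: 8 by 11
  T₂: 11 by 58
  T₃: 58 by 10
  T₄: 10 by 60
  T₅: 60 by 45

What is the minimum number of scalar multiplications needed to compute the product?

33660

Adjacent pairs: T₁T₂ = 8·11·58 = 5104; T₂T₃ = 11·58·10 = 6380; T₃T₄ = 58·10·60 = 34800; T₄T₅ = 10·60·45 = 27000.
Length 3: T₁..T₃: k=1: 0+6380+8·11·10=7260; k=2: 5104+0+8·58·10=9744 → min 7260 | T₂..T₄: k=2: 0+34800+11·58·60=73080; k=3: 6380+0+11·10·60=12980 → min 12980 | T₃..T₅: k=3: 0+27000+58·10·45=53100; k=4: 34800+0+58·60·45=191400 → min 53100.
Length 4: T₁..T₄: k=1: 0+12980+8·11·60=18260; k=2: 5104+34800+8·58·60=67744; k=3: 7260+0+8·10·60=12060 → min 12060 | T₂..T₅: k=2: 0+53100+11·58·45=81810; k=3: 6380+27000+11·10·45=38330; k=4: 12980+0+11·60·45=42680 → min 38330.
Length 5: T₁..T₅: k=1: 0+38330+8·11·45=42290; k=2: 5104+53100+8·58·45=79084; k=3: 7260+27000+8·10·45=37860; k=4: 12060+0+8·60·45=33660 → min 33660.
Optimal order: (((T₁ × (T₂ × T₃)) × T₄) × T₅) with cost 33660.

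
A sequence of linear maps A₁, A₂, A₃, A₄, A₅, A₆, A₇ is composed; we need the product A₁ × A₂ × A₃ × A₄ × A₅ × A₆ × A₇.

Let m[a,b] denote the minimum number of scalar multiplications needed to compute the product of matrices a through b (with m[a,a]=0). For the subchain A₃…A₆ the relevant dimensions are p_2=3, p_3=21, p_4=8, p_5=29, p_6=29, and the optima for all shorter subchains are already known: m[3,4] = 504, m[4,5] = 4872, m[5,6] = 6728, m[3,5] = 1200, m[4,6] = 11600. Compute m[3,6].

m[3,6] = min over k∈[3,5] of m[3,k]+m[k+1,6]+p_{2}·p_k·p_{6}.
k=3: 0 + 11600 + 3·21·29 = 13427; k=4: 504 + 6728 + 3·8·29 = 7928; k=5: 1200 + 0 + 3·29·29 = 3723.
Minimum: 3723 at k=5.

3723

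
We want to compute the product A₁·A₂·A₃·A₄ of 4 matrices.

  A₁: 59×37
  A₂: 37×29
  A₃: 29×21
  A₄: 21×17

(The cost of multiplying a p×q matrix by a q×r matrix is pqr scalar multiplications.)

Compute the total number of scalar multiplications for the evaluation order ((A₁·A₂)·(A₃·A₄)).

102747

(A₁·A₂): 59×37 by 37×29 → 59×29, cost 59·37·29 = 63307
(A₃·A₄): 29×21 by 21×17 → 29×17, cost 29·21·17 = 10353
((A₁·A₂)·(A₃·A₄)): 59×29 by 29×17 → 59×17, cost 59·29·17 = 29087; cumulative 102747
Total: 102747 scalar multiplications.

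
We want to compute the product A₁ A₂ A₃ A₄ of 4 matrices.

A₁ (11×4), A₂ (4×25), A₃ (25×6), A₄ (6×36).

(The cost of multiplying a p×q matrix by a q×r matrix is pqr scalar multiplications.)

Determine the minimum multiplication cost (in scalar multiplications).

Adjacent pairs: A₁A₂ = 11·4·25 = 1100; A₂A₃ = 4·25·6 = 600; A₃A₄ = 25·6·36 = 5400.
Length 3: A₁..A₃: k=1: 0+600+11·4·6=864; k=2: 1100+0+11·25·6=2750 → min 864 | A₂..A₄: k=2: 0+5400+4·25·36=9000; k=3: 600+0+4·6·36=1464 → min 1464.
Length 4: A₁..A₄: k=1: 0+1464+11·4·36=3048; k=2: 1100+5400+11·25·36=16400; k=3: 864+0+11·6·36=3240 → min 3048.
Optimal order: (A₁ ((A₂ A₃) A₄)) with cost 3048.

3048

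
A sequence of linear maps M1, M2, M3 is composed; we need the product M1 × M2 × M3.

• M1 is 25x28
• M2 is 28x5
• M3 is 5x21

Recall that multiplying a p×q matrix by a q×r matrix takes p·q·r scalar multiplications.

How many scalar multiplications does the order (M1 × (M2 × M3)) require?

(M2 × M3): 28×5 by 5×21 → 28×21, cost 28·5·21 = 2940
(M1 × (M2 × M3)): 25×28 by 28×21 → 25×21, cost 25·28·21 = 14700; cumulative 17640
Total: 17640 scalar multiplications.

17640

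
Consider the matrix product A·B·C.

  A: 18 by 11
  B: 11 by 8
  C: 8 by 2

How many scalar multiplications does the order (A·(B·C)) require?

572

(B·C): 11×8 by 8×2 → 11×2, cost 11·8·2 = 176
(A·(B·C)): 18×11 by 11×2 → 18×2, cost 18·11·2 = 396; cumulative 572
Total: 572 scalar multiplications.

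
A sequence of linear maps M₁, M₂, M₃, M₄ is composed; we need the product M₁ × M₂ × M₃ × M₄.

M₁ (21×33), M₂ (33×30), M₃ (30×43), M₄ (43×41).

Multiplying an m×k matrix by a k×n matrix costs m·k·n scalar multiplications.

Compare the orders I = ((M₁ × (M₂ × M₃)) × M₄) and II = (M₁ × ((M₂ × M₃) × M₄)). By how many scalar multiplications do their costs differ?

Order I = ((M₁ × (M₂ × M₃)) × M₄): (M₂ × M₃): 33×30 by 30×43 → 33×43, cost 33·30·43 = 42570; (M₁ × (M₂ × M₃)): 21×33 by 33×43 → 21×43, cost 21·33·43 = 29799; cumulative 72369; ((M₁ × (M₂ × M₃)) × M₄): 21×43 by 43×41 → 21×41, cost 21·43·41 = 37023; cumulative 109392. Total 109392.
Order II = (M₁ × ((M₂ × M₃) × M₄)): (M₂ × M₃): 33×30 by 30×43 → 33×43, cost 33·30·43 = 42570; ((M₂ × M₃) × M₄): 33×43 by 43×41 → 33×41, cost 33·43·41 = 58179; cumulative 100749; (M₁ × ((M₂ × M₃) × M₄)): 21×33 by 33×41 → 21×41, cost 21·33·41 = 28413; cumulative 129162. Total 129162.
Difference: |109392 − 129162| = 19770.

19770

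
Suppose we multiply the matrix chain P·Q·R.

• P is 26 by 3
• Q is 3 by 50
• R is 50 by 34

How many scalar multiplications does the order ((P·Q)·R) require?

(P·Q): 26×3 by 3×50 → 26×50, cost 26·3·50 = 3900
((P·Q)·R): 26×50 by 50×34 → 26×34, cost 26·50·34 = 44200; cumulative 48100
Total: 48100 scalar multiplications.

48100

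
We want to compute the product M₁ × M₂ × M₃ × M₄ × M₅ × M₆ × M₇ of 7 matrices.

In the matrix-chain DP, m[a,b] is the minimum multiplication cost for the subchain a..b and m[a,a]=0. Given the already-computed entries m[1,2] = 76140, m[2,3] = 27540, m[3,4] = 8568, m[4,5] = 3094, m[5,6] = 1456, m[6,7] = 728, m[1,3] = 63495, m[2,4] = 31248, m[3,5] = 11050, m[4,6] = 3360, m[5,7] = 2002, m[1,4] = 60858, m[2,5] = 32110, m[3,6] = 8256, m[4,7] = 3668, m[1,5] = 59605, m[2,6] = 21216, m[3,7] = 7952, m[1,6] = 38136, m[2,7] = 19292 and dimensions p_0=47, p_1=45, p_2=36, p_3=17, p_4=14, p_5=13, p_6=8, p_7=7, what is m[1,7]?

34097

m[1,7] = min over k∈[1,6] of m[1,k]+m[k+1,7]+p_{0}·p_k·p_{7}.
k=1: 0 + 19292 + 47·45·7 = 34097; k=2: 76140 + 7952 + 47·36·7 = 95936; k=3: 63495 + 3668 + 47·17·7 = 72756; k=4: 60858 + 2002 + 47·14·7 = 67466; k=5: 59605 + 728 + 47·13·7 = 64610; k=6: 38136 + 0 + 47·8·7 = 40768.
Minimum: 34097 at k=1.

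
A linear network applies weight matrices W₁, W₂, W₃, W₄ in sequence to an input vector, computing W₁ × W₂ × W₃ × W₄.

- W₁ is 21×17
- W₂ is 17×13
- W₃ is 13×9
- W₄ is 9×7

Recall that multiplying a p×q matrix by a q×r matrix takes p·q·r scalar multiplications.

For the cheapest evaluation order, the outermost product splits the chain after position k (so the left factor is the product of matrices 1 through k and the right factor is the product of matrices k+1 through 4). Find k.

1

Adjacent pairs: W₁W₂ = 21·17·13 = 4641; W₂W₃ = 17·13·9 = 1989; W₃W₄ = 13·9·7 = 819.
Length 3: W₁..W₃: k=1: 0+1989+21·17·9=5202; k=2: 4641+0+21·13·9=7098 → min 5202 | W₂..W₄: k=2: 0+819+17·13·7=2366; k=3: 1989+0+17·9·7=3060 → min 2366.
Top-level splits: k=1: (W₁..W₁)·(W₂..W₄) → 0+2366+21·17·7 = 4865; k=2: (W₁..W₂)·(W₃..W₄) → 4641+819+21·13·7 = 7371; k=3: (W₁..W₃)·(W₄..W₄) → 5202+0+21·9·7 = 6525.
Best split is after W₁, i.e. k = 1.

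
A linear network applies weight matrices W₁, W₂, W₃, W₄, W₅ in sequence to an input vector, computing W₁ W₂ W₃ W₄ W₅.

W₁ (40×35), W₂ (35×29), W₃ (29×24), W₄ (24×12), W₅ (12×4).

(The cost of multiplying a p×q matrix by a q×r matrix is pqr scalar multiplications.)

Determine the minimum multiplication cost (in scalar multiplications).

13596

Adjacent pairs: W₁W₂ = 40·35·29 = 40600; W₂W₃ = 35·29·24 = 24360; W₃W₄ = 29·24·12 = 8352; W₄W₅ = 24·12·4 = 1152.
Length 3: W₁..W₃: k=1: 0+24360+40·35·24=57960; k=2: 40600+0+40·29·24=68440 → min 57960 | W₂..W₄: k=2: 0+8352+35·29·12=20532; k=3: 24360+0+35·24·12=34440 → min 20532 | W₃..W₅: k=3: 0+1152+29·24·4=3936; k=4: 8352+0+29·12·4=9744 → min 3936.
Length 4: W₁..W₄: k=1: 0+20532+40·35·12=37332; k=2: 40600+8352+40·29·12=62872; k=3: 57960+0+40·24·12=69480 → min 37332 | W₂..W₅: k=2: 0+3936+35·29·4=7996; k=3: 24360+1152+35·24·4=28872; k=4: 20532+0+35·12·4=22212 → min 7996.
Length 5: W₁..W₅: k=1: 0+7996+40·35·4=13596; k=2: 40600+3936+40·29·4=49176; k=3: 57960+1152+40·24·4=62952; k=4: 37332+0+40·12·4=39252 → min 13596.
Optimal order: (W₁ (W₂ (W₃ (W₄ W₅)))) with cost 13596.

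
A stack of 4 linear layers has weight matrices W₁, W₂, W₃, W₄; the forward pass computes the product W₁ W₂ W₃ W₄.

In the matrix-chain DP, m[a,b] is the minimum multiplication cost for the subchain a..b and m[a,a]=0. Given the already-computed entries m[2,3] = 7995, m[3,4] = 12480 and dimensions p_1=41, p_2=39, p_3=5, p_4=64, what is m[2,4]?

21115

m[2,4] = min over k∈[2,3] of m[2,k]+m[k+1,4]+p_{1}·p_k·p_{4}.
k=2: 0 + 12480 + 41·39·64 = 114816; k=3: 7995 + 0 + 41·5·64 = 21115.
Minimum: 21115 at k=3.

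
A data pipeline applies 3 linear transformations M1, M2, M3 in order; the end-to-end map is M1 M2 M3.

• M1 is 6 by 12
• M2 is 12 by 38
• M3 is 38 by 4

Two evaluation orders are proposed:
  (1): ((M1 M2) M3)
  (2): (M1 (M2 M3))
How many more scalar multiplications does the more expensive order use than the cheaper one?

1536

Order (1) = ((M1 M2) M3): (M1 M2): 6×12 by 12×38 → 6×38, cost 6·12·38 = 2736; ((M1 M2) M3): 6×38 by 38×4 → 6×4, cost 6·38·4 = 912; cumulative 3648. Total 3648.
Order (2) = (M1 (M2 M3)): (M2 M3): 12×38 by 38×4 → 12×4, cost 12·38·4 = 1824; (M1 (M2 M3)): 6×12 by 12×4 → 6×4, cost 6·12·4 = 288; cumulative 2112. Total 2112.
Difference: |3648 − 2112| = 1536.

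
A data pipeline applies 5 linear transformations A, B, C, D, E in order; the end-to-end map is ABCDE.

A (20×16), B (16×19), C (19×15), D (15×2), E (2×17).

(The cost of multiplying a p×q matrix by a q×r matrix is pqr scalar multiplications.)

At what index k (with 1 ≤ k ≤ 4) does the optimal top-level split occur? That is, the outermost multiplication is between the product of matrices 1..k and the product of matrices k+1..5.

4

Adjacent pairs: AB = 20·16·19 = 6080; BC = 16·19·15 = 4560; CD = 19·15·2 = 570; DE = 15·2·17 = 510.
Length 3: A..C: k=1: 0+4560+20·16·15=9360; k=2: 6080+0+20·19·15=11780 → min 9360 | B..D: k=2: 0+570+16·19·2=1178; k=3: 4560+0+16·15·2=5040 → min 1178 | C..E: k=3: 0+510+19·15·17=5355; k=4: 570+0+19·2·17=1216 → min 1216.
Length 4: A..D: k=1: 0+1178+20·16·2=1818; k=2: 6080+570+20·19·2=7410; k=3: 9360+0+20·15·2=9960 → min 1818 | B..E: k=2: 0+1216+16·19·17=6384; k=3: 4560+510+16·15·17=9150; k=4: 1178+0+16·2·17=1722 → min 1722.
Top-level splits: k=1: (A..A)·(B..E) → 0+1722+20·16·17 = 7162; k=2: (A..B)·(C..E) → 6080+1216+20·19·17 = 13756; k=3: (A..C)·(D..E) → 9360+510+20·15·17 = 14970; k=4: (A..D)·(E..E) → 1818+0+20·2·17 = 2498.
Best split is after D, i.e. k = 4.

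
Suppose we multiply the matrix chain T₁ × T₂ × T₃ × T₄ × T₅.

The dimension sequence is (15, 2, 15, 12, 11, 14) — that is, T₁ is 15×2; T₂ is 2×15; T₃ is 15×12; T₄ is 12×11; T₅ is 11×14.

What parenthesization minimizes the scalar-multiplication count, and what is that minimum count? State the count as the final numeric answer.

1352

Adjacent pairs: T₁T₂ = 15·2·15 = 450; T₂T₃ = 2·15·12 = 360; T₃T₄ = 15·12·11 = 1980; T₄T₅ = 12·11·14 = 1848.
Length 3: T₁..T₃: k=1: 0+360+15·2·12=720; k=2: 450+0+15·15·12=3150 → min 720 | T₂..T₄: k=2: 0+1980+2·15·11=2310; k=3: 360+0+2·12·11=624 → min 624 | T₃..T₅: k=3: 0+1848+15·12·14=4368; k=4: 1980+0+15·11·14=4290 → min 4290.
Length 4: T₁..T₄: k=1: 0+624+15·2·11=954; k=2: 450+1980+15·15·11=4905; k=3: 720+0+15·12·11=2700 → min 954 | T₂..T₅: k=2: 0+4290+2·15·14=4710; k=3: 360+1848+2·12·14=2544; k=4: 624+0+2·11·14=932 → min 932.
Length 5: T₁..T₅: k=1: 0+932+15·2·14=1352; k=2: 450+4290+15·15·14=7890; k=3: 720+1848+15·12·14=5088; k=4: 954+0+15·11·14=3264 → min 1352.
Optimal parenthesization: (T₁ × (((T₂ × T₃) × T₄) × T₅)) with cost 1352.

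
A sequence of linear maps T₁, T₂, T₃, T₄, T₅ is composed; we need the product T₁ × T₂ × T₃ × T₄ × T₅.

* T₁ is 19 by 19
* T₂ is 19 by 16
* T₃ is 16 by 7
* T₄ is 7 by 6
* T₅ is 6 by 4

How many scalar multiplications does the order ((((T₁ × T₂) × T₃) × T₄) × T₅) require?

(T₁ × T₂): 19×19 by 19×16 → 19×16, cost 19·19·16 = 5776
((T₁ × T₂) × T₃): 19×16 by 16×7 → 19×7, cost 19·16·7 = 2128; cumulative 7904
(((T₁ × T₂) × T₃) × T₄): 19×7 by 7×6 → 19×6, cost 19·7·6 = 798; cumulative 8702
((((T₁ × T₂) × T₃) × T₄) × T₅): 19×6 by 6×4 → 19×4, cost 19·6·4 = 456; cumulative 9158
Total: 9158 scalar multiplications.

9158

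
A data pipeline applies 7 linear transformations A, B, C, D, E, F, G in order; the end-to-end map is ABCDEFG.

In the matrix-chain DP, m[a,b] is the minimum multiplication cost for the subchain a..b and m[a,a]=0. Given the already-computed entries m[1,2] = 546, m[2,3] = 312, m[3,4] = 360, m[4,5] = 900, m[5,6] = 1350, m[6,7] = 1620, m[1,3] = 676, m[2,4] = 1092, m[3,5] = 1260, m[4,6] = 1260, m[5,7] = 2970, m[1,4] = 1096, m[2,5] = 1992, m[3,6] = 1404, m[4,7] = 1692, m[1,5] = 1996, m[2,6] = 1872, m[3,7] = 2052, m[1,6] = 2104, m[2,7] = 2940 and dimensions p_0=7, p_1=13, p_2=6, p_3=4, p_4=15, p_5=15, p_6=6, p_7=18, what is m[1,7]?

m[1,7] = min over k∈[1,6] of m[1,k]+m[k+1,7]+p_{0}·p_k·p_{7}.
k=1: 0 + 2940 + 7·13·18 = 4578; k=2: 546 + 2052 + 7·6·18 = 3354; k=3: 676 + 1692 + 7·4·18 = 2872; k=4: 1096 + 2970 + 7·15·18 = 5956; k=5: 1996 + 1620 + 7·15·18 = 5506; k=6: 2104 + 0 + 7·6·18 = 2860.
Minimum: 2860 at k=6.

2860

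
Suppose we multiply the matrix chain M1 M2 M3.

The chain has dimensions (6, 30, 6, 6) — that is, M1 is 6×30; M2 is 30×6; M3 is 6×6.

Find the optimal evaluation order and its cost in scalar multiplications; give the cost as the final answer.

1296

(M1 (M2 M3)): cost 2160.
((M1 M2) M3): cost 1296.
Optimal: ((M1 M2) M3) with cost 1296.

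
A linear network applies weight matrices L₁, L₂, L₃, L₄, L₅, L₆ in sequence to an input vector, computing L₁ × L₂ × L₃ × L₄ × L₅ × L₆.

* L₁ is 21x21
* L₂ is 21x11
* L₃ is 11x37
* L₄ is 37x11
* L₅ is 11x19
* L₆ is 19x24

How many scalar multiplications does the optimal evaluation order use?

Adjacent pairs: L₁L₂ = 21·21·11 = 4851; L₂L₃ = 21·11·37 = 8547; L₃L₄ = 11·37·11 = 4477; L₄L₅ = 37·11·19 = 7733; L₅L₆ = 11·19·24 = 5016.
Length 3: L₁..L₃: k=1: 0+8547+21·21·37=24864; k=2: 4851+0+21·11·37=13398 → min 13398 | L₂..L₄: k=2: 0+4477+21·11·11=7018; k=3: 8547+0+21·37·11=17094 → min 7018 | L₃..L₅: k=3: 0+7733+11·37·19=15466; k=4: 4477+0+11·11·19=6776 → min 6776 | L₄..L₆: k=4: 0+5016+37·11·24=14784; k=5: 7733+0+37·19·24=24605 → min 14784.
Length 4: L₁..L₄: k=1: 0+7018+21·21·11=11869; k=2: 4851+4477+21·11·11=11869; k=3: 13398+0+21·37·11=21945 → min 11869 | L₂..L₅: k=2: 0+6776+21·11·19=11165; k=3: 8547+7733+21·37·19=31043; k=4: 7018+0+21·11·19=11407 → min 11165 | L₃..L₆: k=3: 0+14784+11·37·24=24552; k=4: 4477+5016+11·11·24=12397; k=5: 6776+0+11·19·24=11792 → min 11792.
Length 5: L₁..L₅: k=1: 0+11165+21·21·19=19544; k=2: 4851+6776+21·11·19=16016; k=3: 13398+7733+21·37·19=35894; k=4: 11869+0+21·11·19=16258 → min 16016 | L₂..L₆: k=2: 0+11792+21·11·24=17336; k=3: 8547+14784+21·37·24=41979; k=4: 7018+5016+21·11·24=17578; k=5: 11165+0+21·19·24=20741 → min 17336.
Length 6: L₁..L₆: k=1: 0+17336+21·21·24=27920; k=2: 4851+11792+21·11·24=22187; k=3: 13398+14784+21·37·24=46830; k=4: 11869+5016+21·11·24=22429; k=5: 16016+0+21·19·24=25592 → min 22187.
Optimal order: ((L₁ × L₂) × (((L₃ × L₄) × L₅) × L₆)) with cost 22187.

22187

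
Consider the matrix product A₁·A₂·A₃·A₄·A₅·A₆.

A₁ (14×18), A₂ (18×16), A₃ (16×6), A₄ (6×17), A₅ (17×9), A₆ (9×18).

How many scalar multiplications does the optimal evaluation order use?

Adjacent pairs: A₁A₂ = 14·18·16 = 4032; A₂A₃ = 18·16·6 = 1728; A₃A₄ = 16·6·17 = 1632; A₄A₅ = 6·17·9 = 918; A₅A₆ = 17·9·18 = 2754.
Length 3: A₁..A₃: k=1: 0+1728+14·18·6=3240; k=2: 4032+0+14·16·6=5376 → min 3240 | A₂..A₄: k=2: 0+1632+18·16·17=6528; k=3: 1728+0+18·6·17=3564 → min 3564 | A₃..A₅: k=3: 0+918+16·6·9=1782; k=4: 1632+0+16·17·9=4080 → min 1782 | A₄..A₆: k=4: 0+2754+6·17·18=4590; k=5: 918+0+6·9·18=1890 → min 1890.
Length 4: A₁..A₄: k=1: 0+3564+14·18·17=7848; k=2: 4032+1632+14·16·17=9472; k=3: 3240+0+14·6·17=4668 → min 4668 | A₂..A₅: k=2: 0+1782+18·16·9=4374; k=3: 1728+918+18·6·9=3618; k=4: 3564+0+18·17·9=6318 → min 3618 | A₃..A₆: k=3: 0+1890+16·6·18=3618; k=4: 1632+2754+16·17·18=9282; k=5: 1782+0+16·9·18=4374 → min 3618.
Length 5: A₁..A₅: k=1: 0+3618+14·18·9=5886; k=2: 4032+1782+14·16·9=7830; k=3: 3240+918+14·6·9=4914; k=4: 4668+0+14·17·9=6810 → min 4914 | A₂..A₆: k=2: 0+3618+18·16·18=8802; k=3: 1728+1890+18·6·18=5562; k=4: 3564+2754+18·17·18=11826; k=5: 3618+0+18·9·18=6534 → min 5562.
Length 6: A₁..A₆: k=1: 0+5562+14·18·18=10098; k=2: 4032+3618+14·16·18=11682; k=3: 3240+1890+14·6·18=6642; k=4: 4668+2754+14·17·18=11706; k=5: 4914+0+14·9·18=7182 → min 6642.
Optimal order: ((A₁·(A₂·A₃))·((A₄·A₅)·A₆)) with cost 6642.

6642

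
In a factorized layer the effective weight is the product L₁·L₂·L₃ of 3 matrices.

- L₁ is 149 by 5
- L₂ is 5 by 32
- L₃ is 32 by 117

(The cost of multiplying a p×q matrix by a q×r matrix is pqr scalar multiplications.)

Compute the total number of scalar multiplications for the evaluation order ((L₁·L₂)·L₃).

(L₁·L₂): 149×5 by 5×32 → 149×32, cost 149·5·32 = 23840
((L₁·L₂)·L₃): 149×32 by 32×117 → 149×117, cost 149·32·117 = 557856; cumulative 581696
Total: 581696 scalar multiplications.

581696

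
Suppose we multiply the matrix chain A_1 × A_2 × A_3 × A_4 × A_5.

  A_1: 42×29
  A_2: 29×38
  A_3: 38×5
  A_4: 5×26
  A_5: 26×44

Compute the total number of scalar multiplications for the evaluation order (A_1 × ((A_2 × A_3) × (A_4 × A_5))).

71202

(A_2 × A_3): 29×38 by 38×5 → 29×5, cost 29·38·5 = 5510
(A_4 × A_5): 5×26 by 26×44 → 5×44, cost 5·26·44 = 5720
((A_2 × A_3) × (A_4 × A_5)): 29×5 by 5×44 → 29×44, cost 29·5·44 = 6380; cumulative 17610
(A_1 × ((A_2 × A_3) × (A_4 × A_5))): 42×29 by 29×44 → 42×44, cost 42·29·44 = 53592; cumulative 71202
Total: 71202 scalar multiplications.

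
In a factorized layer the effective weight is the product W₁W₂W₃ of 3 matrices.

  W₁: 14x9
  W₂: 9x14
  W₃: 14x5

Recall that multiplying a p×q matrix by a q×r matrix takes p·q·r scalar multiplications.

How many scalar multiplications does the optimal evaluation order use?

1260

Order (W₁(W₂W₃)): (W₂W₃): 9×14 by 14×5 → 9×5, cost 9·14·5 = 630; (W₁(W₂W₃)): 14×9 by 9×5 → 14×5, cost 14·9·5 = 630; cumulative 1260. Total 1260.
Order ((W₁W₂)W₃): (W₁W₂): 14×9 by 9×14 → 14×14, cost 14·9·14 = 1764; ((W₁W₂)W₃): 14×14 by 14×5 → 14×5, cost 14·14·5 = 980; cumulative 2744. Total 2744.
Minimum: 1260.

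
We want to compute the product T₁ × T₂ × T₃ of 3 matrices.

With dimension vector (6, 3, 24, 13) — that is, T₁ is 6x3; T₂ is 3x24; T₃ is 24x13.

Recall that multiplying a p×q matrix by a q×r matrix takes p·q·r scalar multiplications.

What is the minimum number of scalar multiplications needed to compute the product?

1170

Order (T₁ × (T₂ × T₃)): (T₂ × T₃): 3×24 by 24×13 → 3×13, cost 3·24·13 = 936; (T₁ × (T₂ × T₃)): 6×3 by 3×13 → 6×13, cost 6·3·13 = 234; cumulative 1170. Total 1170.
Order ((T₁ × T₂) × T₃): (T₁ × T₂): 6×3 by 3×24 → 6×24, cost 6·3·24 = 432; ((T₁ × T₂) × T₃): 6×24 by 24×13 → 6×13, cost 6·24·13 = 1872; cumulative 2304. Total 2304.
Minimum: 1170.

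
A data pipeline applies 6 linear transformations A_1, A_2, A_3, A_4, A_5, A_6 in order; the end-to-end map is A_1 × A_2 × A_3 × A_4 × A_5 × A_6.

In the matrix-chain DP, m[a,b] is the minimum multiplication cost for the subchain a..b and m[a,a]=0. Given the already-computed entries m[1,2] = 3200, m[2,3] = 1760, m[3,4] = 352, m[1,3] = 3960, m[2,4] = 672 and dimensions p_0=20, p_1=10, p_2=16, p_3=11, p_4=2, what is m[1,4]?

m[1,4] = min over k∈[1,3] of m[1,k]+m[k+1,4]+p_{0}·p_k·p_{4}.
k=1: 0 + 672 + 20·10·2 = 1072; k=2: 3200 + 352 + 20·16·2 = 4192; k=3: 3960 + 0 + 20·11·2 = 4400.
Minimum: 1072 at k=1.

1072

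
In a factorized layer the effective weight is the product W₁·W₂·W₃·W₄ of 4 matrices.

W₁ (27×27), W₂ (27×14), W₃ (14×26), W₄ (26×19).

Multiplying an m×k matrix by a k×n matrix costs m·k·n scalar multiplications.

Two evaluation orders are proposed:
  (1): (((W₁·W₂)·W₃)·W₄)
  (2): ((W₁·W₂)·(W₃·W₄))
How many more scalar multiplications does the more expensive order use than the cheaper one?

Order (1) = (((W₁·W₂)·W₃)·W₄): (W₁·W₂): 27×27 by 27×14 → 27×14, cost 27·27·14 = 10206; ((W₁·W₂)·W₃): 27×14 by 14×26 → 27×26, cost 27·14·26 = 9828; cumulative 20034; (((W₁·W₂)·W₃)·W₄): 27×26 by 26×19 → 27×19, cost 27·26·19 = 13338; cumulative 33372. Total 33372.
Order (2) = ((W₁·W₂)·(W₃·W₄)): (W₁·W₂): 27×27 by 27×14 → 27×14, cost 27·27·14 = 10206; (W₃·W₄): 14×26 by 26×19 → 14×19, cost 14·26·19 = 6916; ((W₁·W₂)·(W₃·W₄)): 27×14 by 14×19 → 27×19, cost 27·14·19 = 7182; cumulative 24304. Total 24304.
Difference: |33372 − 24304| = 9068.

9068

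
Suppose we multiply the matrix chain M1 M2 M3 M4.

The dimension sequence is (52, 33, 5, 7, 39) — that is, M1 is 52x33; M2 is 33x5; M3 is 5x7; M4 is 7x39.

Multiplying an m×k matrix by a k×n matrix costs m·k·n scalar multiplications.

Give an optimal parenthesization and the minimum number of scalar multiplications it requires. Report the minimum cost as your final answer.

20085

Adjacent pairs: M1M2 = 52·33·5 = 8580; M2M3 = 33·5·7 = 1155; M3M4 = 5·7·39 = 1365.
Length 3: M1..M3: k=1: 0+1155+52·33·7=13167; k=2: 8580+0+52·5·7=10400 → min 10400 | M2..M4: k=2: 0+1365+33·5·39=7800; k=3: 1155+0+33·7·39=10164 → min 7800.
Length 4: M1..M4: k=1: 0+7800+52·33·39=74724; k=2: 8580+1365+52·5·39=20085; k=3: 10400+0+52·7·39=24596 → min 20085.
Optimal parenthesization: ((M1 M2) (M3 M4)) with cost 20085.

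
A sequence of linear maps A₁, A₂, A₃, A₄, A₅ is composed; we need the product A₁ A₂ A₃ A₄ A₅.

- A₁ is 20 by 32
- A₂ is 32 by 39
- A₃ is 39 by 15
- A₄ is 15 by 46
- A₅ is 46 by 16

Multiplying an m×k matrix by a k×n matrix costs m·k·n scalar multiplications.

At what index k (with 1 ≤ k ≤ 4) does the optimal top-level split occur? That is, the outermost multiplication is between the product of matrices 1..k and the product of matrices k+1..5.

3

Adjacent pairs: A₁A₂ = 20·32·39 = 24960; A₂A₃ = 32·39·15 = 18720; A₃A₄ = 39·15·46 = 26910; A₄A₅ = 15·46·16 = 11040.
Length 3: A₁..A₃: k=1: 0+18720+20·32·15=28320; k=2: 24960+0+20·39·15=36660 → min 28320 | A₂..A₄: k=2: 0+26910+32·39·46=84318; k=3: 18720+0+32·15·46=40800 → min 40800 | A₃..A₅: k=3: 0+11040+39·15·16=20400; k=4: 26910+0+39·46·16=55614 → min 20400.
Length 4: A₁..A₄: k=1: 0+40800+20·32·46=70240; k=2: 24960+26910+20·39·46=87750; k=3: 28320+0+20·15·46=42120 → min 42120 | A₂..A₅: k=2: 0+20400+32·39·16=40368; k=3: 18720+11040+32·15·16=37440; k=4: 40800+0+32·46·16=64352 → min 37440.
Top-level splits: k=1: (A₁..A₁)·(A₂..A₅) → 0+37440+20·32·16 = 47680; k=2: (A₁..A₂)·(A₃..A₅) → 24960+20400+20·39·16 = 57840; k=3: (A₁..A₃)·(A₄..A₅) → 28320+11040+20·15·16 = 44160; k=4: (A₁..A₄)·(A₅..A₅) → 42120+0+20·46·16 = 56840.
Best split is after A₃, i.e. k = 3.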